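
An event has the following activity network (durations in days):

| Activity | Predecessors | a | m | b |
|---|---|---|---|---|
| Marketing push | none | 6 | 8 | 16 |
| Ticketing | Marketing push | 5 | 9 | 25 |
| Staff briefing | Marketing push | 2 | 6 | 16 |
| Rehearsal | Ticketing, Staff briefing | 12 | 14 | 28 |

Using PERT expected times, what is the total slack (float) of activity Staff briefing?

4 days

te_Marketing push = (6 + 4·8 + 16)/6 = 54/6 = 9
te_Ticketing = (5 + 4·9 + 25)/6 = 66/6 = 11
te_Staff briefing = (2 + 4·6 + 16)/6 = 42/6 = 7
te_Rehearsal = (12 + 4·14 + 28)/6 = 96/6 = 16

Forward pass:
ES_Marketing push = 0; EF_Marketing push = 9
ES_Ticketing = 9; EF_Ticketing = 9+11 = 20
ES_Staff briefing = 9; EF_Staff briefing = 9+7 = 16
ES_Rehearsal = max(EF_Ticketing=20, EF_Staff briefing=16) = 20; EF_Rehearsal = 20+16 = 36
Expected project duration μ = 36 days. Critical path: Marketing push → Ticketing → Rehearsal.

Backward pass:
LF_Rehearsal = 36; LS_Rehearsal = 36−16 = 20
LF_Staff briefing = LS_Rehearsal = 20; LS_Staff briefing = 20−7 = 13
LF_Ticketing = LS_Rehearsal = 20; LS_Ticketing = 20−11 = 9
LF_Marketing push = min(LS_Ticketing=9, LS_Staff briefing=13) = 9; LS_Marketing push = 9−9 = 0
Slack_Staff briefing = LS_Staff briefing − ES_Staff briefing = 13 − 9 = 4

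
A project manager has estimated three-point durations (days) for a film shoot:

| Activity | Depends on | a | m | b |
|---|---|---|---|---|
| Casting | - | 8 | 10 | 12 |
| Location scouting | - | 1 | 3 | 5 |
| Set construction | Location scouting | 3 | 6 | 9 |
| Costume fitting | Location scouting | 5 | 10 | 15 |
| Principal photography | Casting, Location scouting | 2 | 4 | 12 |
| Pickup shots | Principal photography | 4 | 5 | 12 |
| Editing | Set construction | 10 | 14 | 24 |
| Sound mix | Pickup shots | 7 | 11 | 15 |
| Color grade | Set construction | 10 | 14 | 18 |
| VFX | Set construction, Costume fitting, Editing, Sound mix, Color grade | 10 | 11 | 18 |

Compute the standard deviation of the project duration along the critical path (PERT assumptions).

te_Casting = (8 + 4·10 + 12)/6 = 60/6 = 10; σ²_Casting = ((12−8)/6)² = 0.444
te_Location scouting = (1 + 4·3 + 5)/6 = 18/6 = 3; σ²_Location scouting = ((5−1)/6)² = 0.444
te_Set construction = (3 + 4·6 + 9)/6 = 36/6 = 6; σ²_Set construction = ((9−3)/6)² = 1.000
te_Costume fitting = (5 + 4·10 + 15)/6 = 60/6 = 10; σ²_Costume fitting = ((15−5)/6)² = 2.778
te_Principal photography = (2 + 4·4 + 12)/6 = 30/6 = 5; σ²_Principal photography = ((12−2)/6)² = 2.778
te_Pickup shots = (4 + 4·5 + 12)/6 = 36/6 = 6; σ²_Pickup shots = ((12−4)/6)² = 1.778
te_Editing = (10 + 4·14 + 24)/6 = 90/6 = 15; σ²_Editing = ((24−10)/6)² = 5.444
te_Sound mix = (7 + 4·11 + 15)/6 = 66/6 = 11; σ²_Sound mix = ((15−7)/6)² = 1.778
te_Color grade = (10 + 4·14 + 18)/6 = 84/6 = 14; σ²_Color grade = ((18−10)/6)² = 1.778
te_VFX = (10 + 4·11 + 18)/6 = 72/6 = 12; σ²_VFX = ((18−10)/6)² = 1.778

Forward pass:
ES_Casting = 0; EF_Casting = 10
ES_Location scouting = 0; EF_Location scouting = 3
ES_Set construction = 3; EF_Set construction = 3+6 = 9
ES_Costume fitting = 3; EF_Costume fitting = 3+10 = 13
ES_Principal photography = max(EF_Casting=10, EF_Location scouting=3) = 10; EF_Principal photography = 10+5 = 15
ES_Pickup shots = 15; EF_Pickup shots = 15+6 = 21
ES_Editing = 9; EF_Editing = 9+15 = 24
ES_Sound mix = 21; EF_Sound mix = 21+11 = 32
ES_Color grade = 9; EF_Color grade = 9+14 = 23
ES_VFX = max(EF_Set construction=9, EF_Costume fitting=13, EF_Editing=24, EF_Sound mix=32, EF_Color grade=23) = 32; EF_VFX = 32+12 = 44
Expected project duration μ = 44 days. Critical path: Casting → Principal photography → Pickup shots → Sound mix → VFX.

Variance along critical path = 0.444 + 2.778 + 1.778 + 1.778 + 1.778 = 8.556
σ = √8.556 = 2.925 days

2.92 days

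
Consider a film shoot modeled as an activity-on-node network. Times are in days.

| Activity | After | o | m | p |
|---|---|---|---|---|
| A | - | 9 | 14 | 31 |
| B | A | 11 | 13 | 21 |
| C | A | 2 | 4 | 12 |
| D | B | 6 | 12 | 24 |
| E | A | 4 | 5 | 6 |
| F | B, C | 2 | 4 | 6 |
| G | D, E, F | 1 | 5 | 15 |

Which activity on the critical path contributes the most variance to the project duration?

te_A = (9 + 4·14 + 31)/6 = 96/6 = 16; σ²_A = ((31−9)/6)² = 13.444
te_B = (11 + 4·13 + 21)/6 = 84/6 = 14; σ²_B = ((21−11)/6)² = 2.778
te_C = (2 + 4·4 + 12)/6 = 30/6 = 5; σ²_C = ((12−2)/6)² = 2.778
te_D = (6 + 4·12 + 24)/6 = 78/6 = 13; σ²_D = ((24−6)/6)² = 9.000
te_E = (4 + 4·5 + 6)/6 = 30/6 = 5; σ²_E = ((6−4)/6)² = 0.111
te_F = (2 + 4·4 + 6)/6 = 24/6 = 4; σ²_F = ((6−2)/6)² = 0.444
te_G = (1 + 4·5 + 15)/6 = 36/6 = 6; σ²_G = ((15−1)/6)² = 5.444

Forward pass:
ES_A = 0; EF_A = 16
ES_B = 16; EF_B = 16+14 = 30
ES_C = 16; EF_C = 16+5 = 21
ES_D = 30; EF_D = 30+13 = 43
ES_E = 16; EF_E = 16+5 = 21
ES_F = max(EF_B=30, EF_C=21) = 30; EF_F = 30+4 = 34
ES_G = max(EF_D=43, EF_E=21, EF_F=34) = 43; EF_G = 43+6 = 49
Expected project duration μ = 49 days. Critical path: A → B → D → G.

Variances on critical path: σ²_A=13.444, σ²_B=2.778, σ²_D=9.000, σ²_G=5.444.
Largest is σ²_A = 13.444.

A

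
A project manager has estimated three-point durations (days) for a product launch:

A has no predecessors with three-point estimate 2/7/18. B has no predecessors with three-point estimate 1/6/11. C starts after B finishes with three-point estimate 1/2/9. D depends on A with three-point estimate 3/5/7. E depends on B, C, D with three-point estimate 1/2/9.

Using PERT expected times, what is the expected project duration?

16 days

te_A = (2 + 4·7 + 18)/6 = 48/6 = 8
te_B = (1 + 4·6 + 11)/6 = 36/6 = 6
te_C = (1 + 4·2 + 9)/6 = 18/6 = 3
te_D = (3 + 4·5 + 7)/6 = 30/6 = 5
te_E = (1 + 4·2 + 9)/6 = 18/6 = 3

Forward pass:
ES_A = 0; EF_A = 8
ES_B = 0; EF_B = 6
ES_C = 6; EF_C = 6+3 = 9
ES_D = 8; EF_D = 8+5 = 13
ES_E = max(EF_B=6, EF_C=9, EF_D=13) = 13; EF_E = 13+3 = 16
Expected project duration μ = 16 days. Critical path: A → D → E.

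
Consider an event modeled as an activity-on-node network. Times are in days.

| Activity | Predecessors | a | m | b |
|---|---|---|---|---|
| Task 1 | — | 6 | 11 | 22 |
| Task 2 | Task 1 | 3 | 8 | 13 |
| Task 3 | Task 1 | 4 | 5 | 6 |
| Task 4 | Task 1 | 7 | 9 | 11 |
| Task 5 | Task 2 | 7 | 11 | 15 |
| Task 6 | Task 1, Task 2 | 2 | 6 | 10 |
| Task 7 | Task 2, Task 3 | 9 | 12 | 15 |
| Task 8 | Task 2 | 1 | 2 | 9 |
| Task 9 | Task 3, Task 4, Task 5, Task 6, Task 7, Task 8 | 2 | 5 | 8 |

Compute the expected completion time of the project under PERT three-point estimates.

37 days

te_Task 1 = (6 + 4·11 + 22)/6 = 72/6 = 12
te_Task 2 = (3 + 4·8 + 13)/6 = 48/6 = 8
te_Task 3 = (4 + 4·5 + 6)/6 = 30/6 = 5
te_Task 4 = (7 + 4·9 + 11)/6 = 54/6 = 9
te_Task 5 = (7 + 4·11 + 15)/6 = 66/6 = 11
te_Task 6 = (2 + 4·6 + 10)/6 = 36/6 = 6
te_Task 7 = (9 + 4·12 + 15)/6 = 72/6 = 12
te_Task 8 = (1 + 4·2 + 9)/6 = 18/6 = 3
te_Task 9 = (2 + 4·5 + 8)/6 = 30/6 = 5

Forward pass:
ES_Task 1 = 0; EF_Task 1 = 12
ES_Task 2 = 12; EF_Task 2 = 12+8 = 20
ES_Task 3 = 12; EF_Task 3 = 12+5 = 17
ES_Task 4 = 12; EF_Task 4 = 12+9 = 21
ES_Task 5 = 20; EF_Task 5 = 20+11 = 31
ES_Task 6 = max(EF_Task 1=12, EF_Task 2=20) = 20; EF_Task 6 = 20+6 = 26
ES_Task 7 = max(EF_Task 2=20, EF_Task 3=17) = 20; EF_Task 7 = 20+12 = 32
ES_Task 8 = 20; EF_Task 8 = 20+3 = 23
ES_Task 9 = max(EF_Task 3=17, EF_Task 4=21, EF_Task 5=31, EF_Task 6=26, EF_Task 7=32, EF_Task 8=23) = 32; EF_Task 9 = 32+5 = 37
Expected project duration μ = 37 days. Critical path: Task 1 → Task 2 → Task 7 → Task 9.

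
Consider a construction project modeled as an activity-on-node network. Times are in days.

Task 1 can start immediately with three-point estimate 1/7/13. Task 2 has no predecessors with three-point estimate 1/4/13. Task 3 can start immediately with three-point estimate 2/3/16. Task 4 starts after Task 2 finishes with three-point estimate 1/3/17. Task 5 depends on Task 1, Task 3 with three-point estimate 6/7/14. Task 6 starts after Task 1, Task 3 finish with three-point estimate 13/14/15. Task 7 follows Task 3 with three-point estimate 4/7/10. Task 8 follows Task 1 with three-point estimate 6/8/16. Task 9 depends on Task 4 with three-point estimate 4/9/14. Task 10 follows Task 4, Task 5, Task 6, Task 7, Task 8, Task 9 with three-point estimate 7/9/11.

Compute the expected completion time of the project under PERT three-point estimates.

30 days

te_Task 1 = (1 + 4·7 + 13)/6 = 42/6 = 7
te_Task 2 = (1 + 4·4 + 13)/6 = 30/6 = 5
te_Task 3 = (2 + 4·3 + 16)/6 = 30/6 = 5
te_Task 4 = (1 + 4·3 + 17)/6 = 30/6 = 5
te_Task 5 = (6 + 4·7 + 14)/6 = 48/6 = 8
te_Task 6 = (13 + 4·14 + 15)/6 = 84/6 = 14
te_Task 7 = (4 + 4·7 + 10)/6 = 42/6 = 7
te_Task 8 = (6 + 4·8 + 16)/6 = 54/6 = 9
te_Task 9 = (4 + 4·9 + 14)/6 = 54/6 = 9
te_Task 10 = (7 + 4·9 + 11)/6 = 54/6 = 9

Forward pass:
ES_Task 1 = 0; EF_Task 1 = 7
ES_Task 2 = 0; EF_Task 2 = 5
ES_Task 3 = 0; EF_Task 3 = 5
ES_Task 4 = 5; EF_Task 4 = 5+5 = 10
ES_Task 5 = max(EF_Task 1=7, EF_Task 3=5) = 7; EF_Task 5 = 7+8 = 15
ES_Task 6 = max(EF_Task 1=7, EF_Task 3=5) = 7; EF_Task 6 = 7+14 = 21
ES_Task 7 = 5; EF_Task 7 = 5+7 = 12
ES_Task 8 = 7; EF_Task 8 = 7+9 = 16
ES_Task 9 = 10; EF_Task 9 = 10+9 = 19
ES_Task 10 = max(EF_Task 4=10, EF_Task 5=15, EF_Task 6=21, EF_Task 7=12, EF_Task 8=16, EF_Task 9=19) = 21; EF_Task 10 = 21+9 = 30
Expected project duration μ = 30 days. Critical path: Task 1 → Task 6 → Task 10.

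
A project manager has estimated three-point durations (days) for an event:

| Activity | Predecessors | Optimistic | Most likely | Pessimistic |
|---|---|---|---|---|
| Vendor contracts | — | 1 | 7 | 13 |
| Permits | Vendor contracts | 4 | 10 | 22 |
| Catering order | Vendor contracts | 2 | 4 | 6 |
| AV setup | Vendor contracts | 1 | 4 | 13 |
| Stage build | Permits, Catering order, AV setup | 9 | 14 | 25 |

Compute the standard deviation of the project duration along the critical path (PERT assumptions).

4.48 days

te_Vendor contracts = (1 + 4·7 + 13)/6 = 42/6 = 7; σ²_Vendor contracts = ((13−1)/6)² = 4.000
te_Permits = (4 + 4·10 + 22)/6 = 66/6 = 11; σ²_Permits = ((22−4)/6)² = 9.000
te_Catering order = (2 + 4·4 + 6)/6 = 24/6 = 4; σ²_Catering order = ((6−2)/6)² = 0.444
te_AV setup = (1 + 4·4 + 13)/6 = 30/6 = 5; σ²_AV setup = ((13−1)/6)² = 4.000
te_Stage build = (9 + 4·14 + 25)/6 = 90/6 = 15; σ²_Stage build = ((25−9)/6)² = 7.111

Forward pass:
ES_Vendor contracts = 0; EF_Vendor contracts = 7
ES_Permits = 7; EF_Permits = 7+11 = 18
ES_Catering order = 7; EF_Catering order = 7+4 = 11
ES_AV setup = 7; EF_AV setup = 7+5 = 12
ES_Stage build = max(EF_Permits=18, EF_Catering order=11, EF_AV setup=12) = 18; EF_Stage build = 18+15 = 33
Expected project duration μ = 33 days. Critical path: Vendor contracts → Permits → Stage build.

Variance along critical path = 4.000 + 9.000 + 7.111 = 20.111
σ = √20.111 = 4.485 days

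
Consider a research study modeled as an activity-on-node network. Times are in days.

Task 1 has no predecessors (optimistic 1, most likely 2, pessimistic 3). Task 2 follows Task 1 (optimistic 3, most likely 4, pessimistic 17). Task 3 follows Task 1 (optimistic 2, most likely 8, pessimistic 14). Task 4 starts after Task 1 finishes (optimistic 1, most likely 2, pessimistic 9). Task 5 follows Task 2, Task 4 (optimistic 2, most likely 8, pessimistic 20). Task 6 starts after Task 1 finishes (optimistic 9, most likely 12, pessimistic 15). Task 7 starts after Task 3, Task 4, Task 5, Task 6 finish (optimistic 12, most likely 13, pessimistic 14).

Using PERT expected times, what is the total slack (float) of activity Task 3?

7 days

te_Task 1 = (1 + 4·2 + 3)/6 = 12/6 = 2
te_Task 2 = (3 + 4·4 + 17)/6 = 36/6 = 6
te_Task 3 = (2 + 4·8 + 14)/6 = 48/6 = 8
te_Task 4 = (1 + 4·2 + 9)/6 = 18/6 = 3
te_Task 5 = (2 + 4·8 + 20)/6 = 54/6 = 9
te_Task 6 = (9 + 4·12 + 15)/6 = 72/6 = 12
te_Task 7 = (12 + 4·13 + 14)/6 = 78/6 = 13

Forward pass:
ES_Task 1 = 0; EF_Task 1 = 2
ES_Task 2 = 2; EF_Task 2 = 2+6 = 8
ES_Task 3 = 2; EF_Task 3 = 2+8 = 10
ES_Task 4 = 2; EF_Task 4 = 2+3 = 5
ES_Task 5 = max(EF_Task 2=8, EF_Task 4=5) = 8; EF_Task 5 = 8+9 = 17
ES_Task 6 = 2; EF_Task 6 = 2+12 = 14
ES_Task 7 = max(EF_Task 3=10, EF_Task 4=5, EF_Task 5=17, EF_Task 6=14) = 17; EF_Task 7 = 17+13 = 30
Expected project duration μ = 30 days. Critical path: Task 1 → Task 2 → Task 5 → Task 7.

Backward pass:
LF_Task 7 = 30; LS_Task 7 = 30−13 = 17
LF_Task 6 = LS_Task 7 = 17; LS_Task 6 = 17−12 = 5
LF_Task 5 = LS_Task 7 = 17; LS_Task 5 = 17−9 = 8
LF_Task 4 = min(LS_Task 5=8, LS_Task 7=17) = 8; LS_Task 4 = 8−3 = 5
LF_Task 3 = LS_Task 7 = 17; LS_Task 3 = 17−8 = 9
LF_Task 2 = LS_Task 5 = 8; LS_Task 2 = 8−6 = 2
LF_Task 1 = min(LS_Task 2=2, LS_Task 3=9, LS_Task 4=5, LS_Task 6=5) = 2; LS_Task 1 = 2−2 = 0
Slack_Task 3 = LS_Task 3 − ES_Task 3 = 9 − 2 = 7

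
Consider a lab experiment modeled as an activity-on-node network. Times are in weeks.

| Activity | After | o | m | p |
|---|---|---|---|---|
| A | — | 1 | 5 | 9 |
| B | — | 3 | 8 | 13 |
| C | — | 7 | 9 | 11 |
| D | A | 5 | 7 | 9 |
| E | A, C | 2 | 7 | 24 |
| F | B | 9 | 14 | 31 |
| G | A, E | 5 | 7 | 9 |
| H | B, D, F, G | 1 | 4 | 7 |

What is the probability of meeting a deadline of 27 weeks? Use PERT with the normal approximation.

te_A = (1 + 4·5 + 9)/6 = 30/6 = 5; σ²_A = ((9−1)/6)² = 1.778
te_B = (3 + 4·8 + 13)/6 = 48/6 = 8; σ²_B = ((13−3)/6)² = 2.778
te_C = (7 + 4·9 + 11)/6 = 54/6 = 9; σ²_C = ((11−7)/6)² = 0.444
te_D = (5 + 4·7 + 9)/6 = 42/6 = 7; σ²_D = ((9−5)/6)² = 0.444
te_E = (2 + 4·7 + 24)/6 = 54/6 = 9; σ²_E = ((24−2)/6)² = 13.444
te_F = (9 + 4·14 + 31)/6 = 96/6 = 16; σ²_F = ((31−9)/6)² = 13.444
te_G = (5 + 4·7 + 9)/6 = 42/6 = 7; σ²_G = ((9−5)/6)² = 0.444
te_H = (1 + 4·4 + 7)/6 = 24/6 = 4; σ²_H = ((7−1)/6)² = 1.000

Forward pass:
ES_A = 0; EF_A = 5
ES_B = 0; EF_B = 8
ES_C = 0; EF_C = 9
ES_D = 5; EF_D = 5+7 = 12
ES_E = max(EF_A=5, EF_C=9) = 9; EF_E = 9+9 = 18
ES_F = 8; EF_F = 8+16 = 24
ES_G = max(EF_A=5, EF_E=18) = 18; EF_G = 18+7 = 25
ES_H = max(EF_B=8, EF_D=12, EF_F=24, EF_G=25) = 25; EF_H = 25+4 = 29
Expected project duration μ = 29 weeks. Critical path: C → E → G → H.

Variance along critical path = 0.444 + 13.444 + 0.444 + 1.000 = 15.333; σ = √15.333 = 3.916 weeks.
Z = (27 − 29) / 3.916 = -0.511
P(T ≤ 27) = Φ(-0.511) ≈ 0.305

0.305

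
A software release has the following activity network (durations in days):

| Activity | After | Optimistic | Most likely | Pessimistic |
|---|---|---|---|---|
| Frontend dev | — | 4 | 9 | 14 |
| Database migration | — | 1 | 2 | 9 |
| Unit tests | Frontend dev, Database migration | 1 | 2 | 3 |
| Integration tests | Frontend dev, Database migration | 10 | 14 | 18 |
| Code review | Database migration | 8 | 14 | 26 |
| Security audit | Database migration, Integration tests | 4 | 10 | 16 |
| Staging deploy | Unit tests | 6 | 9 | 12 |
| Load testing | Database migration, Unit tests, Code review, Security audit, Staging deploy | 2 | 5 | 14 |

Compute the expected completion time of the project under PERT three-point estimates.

te_Frontend dev = (4 + 4·9 + 14)/6 = 54/6 = 9
te_Database migration = (1 + 4·2 + 9)/6 = 18/6 = 3
te_Unit tests = (1 + 4·2 + 3)/6 = 12/6 = 2
te_Integration tests = (10 + 4·14 + 18)/6 = 84/6 = 14
te_Code review = (8 + 4·14 + 26)/6 = 90/6 = 15
te_Security audit = (4 + 4·10 + 16)/6 = 60/6 = 10
te_Staging deploy = (6 + 4·9 + 12)/6 = 54/6 = 9
te_Load testing = (2 + 4·5 + 14)/6 = 36/6 = 6

Forward pass:
ES_Frontend dev = 0; EF_Frontend dev = 9
ES_Database migration = 0; EF_Database migration = 3
ES_Unit tests = max(EF_Frontend dev=9, EF_Database migration=3) = 9; EF_Unit tests = 9+2 = 11
ES_Integration tests = max(EF_Frontend dev=9, EF_Database migration=3) = 9; EF_Integration tests = 9+14 = 23
ES_Code review = 3; EF_Code review = 3+15 = 18
ES_Security audit = max(EF_Database migration=3, EF_Integration tests=23) = 23; EF_Security audit = 23+10 = 33
ES_Staging deploy = 11; EF_Staging deploy = 11+9 = 20
ES_Load testing = max(EF_Database migration=3, EF_Unit tests=11, EF_Code review=18, EF_Security audit=33, EF_Staging deploy=20) = 33; EF_Load testing = 33+6 = 39
Expected project duration μ = 39 days. Critical path: Frontend dev → Integration tests → Security audit → Load testing.

39 days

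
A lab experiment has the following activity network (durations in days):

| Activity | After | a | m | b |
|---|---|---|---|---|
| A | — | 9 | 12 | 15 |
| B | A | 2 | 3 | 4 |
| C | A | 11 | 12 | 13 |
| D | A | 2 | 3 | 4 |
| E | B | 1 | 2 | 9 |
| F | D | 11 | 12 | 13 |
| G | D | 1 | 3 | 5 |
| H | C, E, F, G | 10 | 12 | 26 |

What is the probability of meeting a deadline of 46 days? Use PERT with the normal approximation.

0.958

te_A = (9 + 4·12 + 15)/6 = 72/6 = 12; σ²_A = ((15−9)/6)² = 1.000
te_B = (2 + 4·3 + 4)/6 = 18/6 = 3; σ²_B = ((4−2)/6)² = 0.111
te_C = (11 + 4·12 + 13)/6 = 72/6 = 12; σ²_C = ((13−11)/6)² = 0.111
te_D = (2 + 4·3 + 4)/6 = 18/6 = 3; σ²_D = ((4−2)/6)² = 0.111
te_E = (1 + 4·2 + 9)/6 = 18/6 = 3; σ²_E = ((9−1)/6)² = 1.778
te_F = (11 + 4·12 + 13)/6 = 72/6 = 12; σ²_F = ((13−11)/6)² = 0.111
te_G = (1 + 4·3 + 5)/6 = 18/6 = 3; σ²_G = ((5−1)/6)² = 0.444
te_H = (10 + 4·12 + 26)/6 = 84/6 = 14; σ²_H = ((26−10)/6)² = 7.111

Forward pass:
ES_A = 0; EF_A = 12
ES_B = 12; EF_B = 12+3 = 15
ES_C = 12; EF_C = 12+12 = 24
ES_D = 12; EF_D = 12+3 = 15
ES_E = 15; EF_E = 15+3 = 18
ES_F = 15; EF_F = 15+12 = 27
ES_G = 15; EF_G = 15+3 = 18
ES_H = max(EF_C=24, EF_E=18, EF_F=27, EF_G=18) = 27; EF_H = 27+14 = 41
Expected project duration μ = 41 days. Critical path: A → D → F → H.

Variance along critical path = 1.000 + 0.111 + 0.111 + 7.111 = 8.333; σ = √8.333 = 2.887 days.
Z = (46 − 41) / 2.887 = 1.732
P(T ≤ 46) = Φ(1.732) ≈ 0.958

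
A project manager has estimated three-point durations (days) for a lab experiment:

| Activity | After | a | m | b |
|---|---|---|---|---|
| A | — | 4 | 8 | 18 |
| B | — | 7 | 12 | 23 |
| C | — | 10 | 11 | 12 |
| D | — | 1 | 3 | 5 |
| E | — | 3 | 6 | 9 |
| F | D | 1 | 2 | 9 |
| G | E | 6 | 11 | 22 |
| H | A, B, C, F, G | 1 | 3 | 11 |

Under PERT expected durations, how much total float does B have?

te_A = (4 + 4·8 + 18)/6 = 54/6 = 9
te_B = (7 + 4·12 + 23)/6 = 78/6 = 13
te_C = (10 + 4·11 + 12)/6 = 66/6 = 11
te_D = (1 + 4·3 + 5)/6 = 18/6 = 3
te_E = (3 + 4·6 + 9)/6 = 36/6 = 6
te_F = (1 + 4·2 + 9)/6 = 18/6 = 3
te_G = (6 + 4·11 + 22)/6 = 72/6 = 12
te_H = (1 + 4·3 + 11)/6 = 24/6 = 4

Forward pass:
ES_A = 0; EF_A = 9
ES_B = 0; EF_B = 13
ES_C = 0; EF_C = 11
ES_D = 0; EF_D = 3
ES_E = 0; EF_E = 6
ES_F = 3; EF_F = 3+3 = 6
ES_G = 6; EF_G = 6+12 = 18
ES_H = max(EF_A=9, EF_B=13, EF_C=11, EF_F=6, EF_G=18) = 18; EF_H = 18+4 = 22
Expected project duration μ = 22 days. Critical path: E → G → H.

Backward pass:
LF_H = 22; LS_H = 22−4 = 18
LF_G = LS_H = 18; LS_G = 18−12 = 6
LF_F = LS_H = 18; LS_F = 18−3 = 15
LF_E = LS_G = 6; LS_E = 6−6 = 0
LF_D = LS_F = 15; LS_D = 15−3 = 12
LF_C = LS_H = 18; LS_C = 18−11 = 7
LF_B = LS_H = 18; LS_B = 18−13 = 5
LF_A = LS_H = 18; LS_A = 18−9 = 9
Slack_B = LS_B − ES_B = 5 − 0 = 5

5 days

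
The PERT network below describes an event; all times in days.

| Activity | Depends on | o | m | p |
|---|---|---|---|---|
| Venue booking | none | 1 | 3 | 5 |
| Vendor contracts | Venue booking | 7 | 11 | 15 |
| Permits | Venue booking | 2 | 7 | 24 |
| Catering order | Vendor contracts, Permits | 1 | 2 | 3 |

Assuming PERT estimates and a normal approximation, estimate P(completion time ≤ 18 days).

te_Venue booking = (1 + 4·3 + 5)/6 = 18/6 = 3; σ²_Venue booking = ((5−1)/6)² = 0.444
te_Vendor contracts = (7 + 4·11 + 15)/6 = 66/6 = 11; σ²_Vendor contracts = ((15−7)/6)² = 1.778
te_Permits = (2 + 4·7 + 24)/6 = 54/6 = 9; σ²_Permits = ((24−2)/6)² = 13.444
te_Catering order = (1 + 4·2 + 3)/6 = 12/6 = 2; σ²_Catering order = ((3−1)/6)² = 0.111

Forward pass:
ES_Venue booking = 0; EF_Venue booking = 3
ES_Vendor contracts = 3; EF_Vendor contracts = 3+11 = 14
ES_Permits = 3; EF_Permits = 3+9 = 12
ES_Catering order = max(EF_Vendor contracts=14, EF_Permits=12) = 14; EF_Catering order = 14+2 = 16
Expected project duration μ = 16 days. Critical path: Venue booking → Vendor contracts → Catering order.

Variance along critical path = 0.444 + 1.778 + 0.111 = 2.333; σ = √2.333 = 1.528 days.
Z = (18 − 16) / 1.528 = 1.309
P(T ≤ 18) = Φ(1.309) ≈ 0.905

0.905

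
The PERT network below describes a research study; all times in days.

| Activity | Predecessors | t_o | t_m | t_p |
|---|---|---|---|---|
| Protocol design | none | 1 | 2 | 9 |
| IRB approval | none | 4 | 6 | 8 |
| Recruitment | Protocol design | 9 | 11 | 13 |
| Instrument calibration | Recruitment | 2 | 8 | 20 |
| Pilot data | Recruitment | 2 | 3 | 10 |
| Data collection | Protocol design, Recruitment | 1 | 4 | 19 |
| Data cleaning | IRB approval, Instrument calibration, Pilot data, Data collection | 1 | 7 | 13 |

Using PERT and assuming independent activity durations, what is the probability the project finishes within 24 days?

0.062

te_Protocol design = (1 + 4·2 + 9)/6 = 18/6 = 3; σ²_Protocol design = ((9−1)/6)² = 1.778
te_IRB approval = (4 + 4·6 + 8)/6 = 36/6 = 6; σ²_IRB approval = ((8−4)/6)² = 0.444
te_Recruitment = (9 + 4·11 + 13)/6 = 66/6 = 11; σ²_Recruitment = ((13−9)/6)² = 0.444
te_Instrument calibration = (2 + 4·8 + 20)/6 = 54/6 = 9; σ²_Instrument calibration = ((20−2)/6)² = 9.000
te_Pilot data = (2 + 4·3 + 10)/6 = 24/6 = 4; σ²_Pilot data = ((10−2)/6)² = 1.778
te_Data collection = (1 + 4·4 + 19)/6 = 36/6 = 6; σ²_Data collection = ((19−1)/6)² = 9.000
te_Data cleaning = (1 + 4·7 + 13)/6 = 42/6 = 7; σ²_Data cleaning = ((13−1)/6)² = 4.000

Forward pass:
ES_Protocol design = 0; EF_Protocol design = 3
ES_IRB approval = 0; EF_IRB approval = 6
ES_Recruitment = 3; EF_Recruitment = 3+11 = 14
ES_Instrument calibration = 14; EF_Instrument calibration = 14+9 = 23
ES_Pilot data = 14; EF_Pilot data = 14+4 = 18
ES_Data collection = max(EF_Protocol design=3, EF_Recruitment=14) = 14; EF_Data collection = 14+6 = 20
ES_Data cleaning = max(EF_IRB approval=6, EF_Instrument calibration=23, EF_Pilot data=18, EF_Data collection=20) = 23; EF_Data cleaning = 23+7 = 30
Expected project duration μ = 30 days. Critical path: Protocol design → Recruitment → Instrument calibration → Data cleaning.

Variance along critical path = 1.778 + 0.444 + 9.000 + 4.000 = 15.222; σ = √15.222 = 3.902 days.
Z = (24 − 30) / 3.902 = -1.538
P(T ≤ 24) = Φ(-1.538) ≈ 0.062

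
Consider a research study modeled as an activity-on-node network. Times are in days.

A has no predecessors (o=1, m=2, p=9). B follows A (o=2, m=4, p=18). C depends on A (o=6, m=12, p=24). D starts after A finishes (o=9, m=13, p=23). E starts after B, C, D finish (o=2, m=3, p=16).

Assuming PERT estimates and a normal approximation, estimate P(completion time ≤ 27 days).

0.920

te_A = (1 + 4·2 + 9)/6 = 18/6 = 3; σ²_A = ((9−1)/6)² = 1.778
te_B = (2 + 4·4 + 18)/6 = 36/6 = 6; σ²_B = ((18−2)/6)² = 7.111
te_C = (6 + 4·12 + 24)/6 = 78/6 = 13; σ²_C = ((24−6)/6)² = 9.000
te_D = (9 + 4·13 + 23)/6 = 84/6 = 14; σ²_D = ((23−9)/6)² = 5.444
te_E = (2 + 4·3 + 16)/6 = 30/6 = 5; σ²_E = ((16−2)/6)² = 5.444

Forward pass:
ES_A = 0; EF_A = 3
ES_B = 3; EF_B = 3+6 = 9
ES_C = 3; EF_C = 3+13 = 16
ES_D = 3; EF_D = 3+14 = 17
ES_E = max(EF_B=9, EF_C=16, EF_D=17) = 17; EF_E = 17+5 = 22
Expected project duration μ = 22 days. Critical path: A → D → E.

Variance along critical path = 1.778 + 5.444 + 5.444 = 12.667; σ = √12.667 = 3.559 days.
Z = (27 − 22) / 3.559 = 1.405
P(T ≤ 27) = Φ(1.405) ≈ 0.920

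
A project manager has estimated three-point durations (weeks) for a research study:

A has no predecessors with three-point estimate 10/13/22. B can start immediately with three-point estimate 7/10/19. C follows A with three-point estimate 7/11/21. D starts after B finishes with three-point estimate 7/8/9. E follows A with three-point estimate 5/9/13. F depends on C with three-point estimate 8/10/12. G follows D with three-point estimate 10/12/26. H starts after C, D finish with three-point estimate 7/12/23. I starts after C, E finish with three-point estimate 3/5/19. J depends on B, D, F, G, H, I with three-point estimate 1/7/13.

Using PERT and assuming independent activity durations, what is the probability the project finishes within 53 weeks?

te_A = (10 + 4·13 + 22)/6 = 84/6 = 14; σ²_A = ((22−10)/6)² = 4.000
te_B = (7 + 4·10 + 19)/6 = 66/6 = 11; σ²_B = ((19−7)/6)² = 4.000
te_C = (7 + 4·11 + 21)/6 = 72/6 = 12; σ²_C = ((21−7)/6)² = 5.444
te_D = (7 + 4·8 + 9)/6 = 48/6 = 8; σ²_D = ((9−7)/6)² = 0.111
te_E = (5 + 4·9 + 13)/6 = 54/6 = 9; σ²_E = ((13−5)/6)² = 1.778
te_F = (8 + 4·10 + 12)/6 = 60/6 = 10; σ²_F = ((12−8)/6)² = 0.444
te_G = (10 + 4·12 + 26)/6 = 84/6 = 14; σ²_G = ((26−10)/6)² = 7.111
te_H = (7 + 4·12 + 23)/6 = 78/6 = 13; σ²_H = ((23−7)/6)² = 7.111
te_I = (3 + 4·5 + 19)/6 = 42/6 = 7; σ²_I = ((19−3)/6)² = 7.111
te_J = (1 + 4·7 + 13)/6 = 42/6 = 7; σ²_J = ((13−1)/6)² = 4.000

Forward pass:
ES_A = 0; EF_A = 14
ES_B = 0; EF_B = 11
ES_C = 14; EF_C = 14+12 = 26
ES_D = 11; EF_D = 11+8 = 19
ES_E = 14; EF_E = 14+9 = 23
ES_F = 26; EF_F = 26+10 = 36
ES_G = 19; EF_G = 19+14 = 33
ES_H = max(EF_C=26, EF_D=19) = 26; EF_H = 26+13 = 39
ES_I = max(EF_C=26, EF_E=23) = 26; EF_I = 26+7 = 33
ES_J = max(EF_B=11, EF_D=19, EF_F=36, EF_G=33, EF_H=39, EF_I=33) = 39; EF_J = 39+7 = 46
Expected project duration μ = 46 weeks. Critical path: A → C → H → J.

Variance along critical path = 4.000 + 5.444 + 7.111 + 4.000 = 20.556; σ = √20.556 = 4.534 weeks.
Z = (53 − 46) / 4.534 = 1.544
P(T ≤ 53) = Φ(1.544) ≈ 0.939

0.939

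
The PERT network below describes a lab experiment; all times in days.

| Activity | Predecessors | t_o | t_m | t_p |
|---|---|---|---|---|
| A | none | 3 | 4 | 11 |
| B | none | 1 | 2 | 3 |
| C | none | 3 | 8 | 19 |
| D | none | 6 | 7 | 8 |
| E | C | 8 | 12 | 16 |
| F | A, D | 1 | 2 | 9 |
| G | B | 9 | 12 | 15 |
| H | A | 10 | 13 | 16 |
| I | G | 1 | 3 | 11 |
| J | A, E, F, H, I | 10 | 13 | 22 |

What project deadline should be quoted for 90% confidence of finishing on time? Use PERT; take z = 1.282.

te_A = (3 + 4·4 + 11)/6 = 30/6 = 5; σ²_A = ((11−3)/6)² = 1.778
te_B = (1 + 4·2 + 3)/6 = 12/6 = 2; σ²_B = ((3−1)/6)² = 0.111
te_C = (3 + 4·8 + 19)/6 = 54/6 = 9; σ²_C = ((19−3)/6)² = 7.111
te_D = (6 + 4·7 + 8)/6 = 42/6 = 7; σ²_D = ((8−6)/6)² = 0.111
te_E = (8 + 4·12 + 16)/6 = 72/6 = 12; σ²_E = ((16−8)/6)² = 1.778
te_F = (1 + 4·2 + 9)/6 = 18/6 = 3; σ²_F = ((9−1)/6)² = 1.778
te_G = (9 + 4·12 + 15)/6 = 72/6 = 12; σ²_G = ((15−9)/6)² = 1.000
te_H = (10 + 4·13 + 16)/6 = 78/6 = 13; σ²_H = ((16−10)/6)² = 1.000
te_I = (1 + 4·3 + 11)/6 = 24/6 = 4; σ²_I = ((11−1)/6)² = 2.778
te_J = (10 + 4·13 + 22)/6 = 84/6 = 14; σ²_J = ((22−10)/6)² = 4.000

Forward pass:
ES_A = 0; EF_A = 5
ES_B = 0; EF_B = 2
ES_C = 0; EF_C = 9
ES_D = 0; EF_D = 7
ES_E = 9; EF_E = 9+12 = 21
ES_F = max(EF_A=5, EF_D=7) = 7; EF_F = 7+3 = 10
ES_G = 2; EF_G = 2+12 = 14
ES_H = 5; EF_H = 5+13 = 18
ES_I = 14; EF_I = 14+4 = 18
ES_J = max(EF_A=5, EF_E=21, EF_F=10, EF_H=18, EF_I=18) = 21; EF_J = 21+14 = 35
Expected project duration μ = 35 days. Critical path: C → E → J.

Variance along critical path = 7.111 + 1.778 + 4.000 = 12.889; σ = 3.590 days.
D = μ + z·σ = 35 + 1.282·3.590 = 39.6 days

39.6 days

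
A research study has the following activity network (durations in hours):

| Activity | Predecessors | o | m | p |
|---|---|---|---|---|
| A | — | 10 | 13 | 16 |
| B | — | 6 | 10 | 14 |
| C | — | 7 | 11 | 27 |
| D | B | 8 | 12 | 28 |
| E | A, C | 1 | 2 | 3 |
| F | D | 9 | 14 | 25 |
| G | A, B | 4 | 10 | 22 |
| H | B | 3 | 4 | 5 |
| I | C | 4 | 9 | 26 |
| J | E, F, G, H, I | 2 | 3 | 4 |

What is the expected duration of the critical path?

te_A = (10 + 4·13 + 16)/6 = 78/6 = 13
te_B = (6 + 4·10 + 14)/6 = 60/6 = 10
te_C = (7 + 4·11 + 27)/6 = 78/6 = 13
te_D = (8 + 4·12 + 28)/6 = 84/6 = 14
te_E = (1 + 4·2 + 3)/6 = 12/6 = 2
te_F = (9 + 4·14 + 25)/6 = 90/6 = 15
te_G = (4 + 4·10 + 22)/6 = 66/6 = 11
te_H = (3 + 4·4 + 5)/6 = 24/6 = 4
te_I = (4 + 4·9 + 26)/6 = 66/6 = 11
te_J = (2 + 4·3 + 4)/6 = 18/6 = 3

Forward pass:
ES_A = 0; EF_A = 13
ES_B = 0; EF_B = 10
ES_C = 0; EF_C = 13
ES_D = 10; EF_D = 10+14 = 24
ES_E = max(EF_A=13, EF_C=13) = 13; EF_E = 13+2 = 15
ES_F = 24; EF_F = 24+15 = 39
ES_G = max(EF_A=13, EF_B=10) = 13; EF_G = 13+11 = 24
ES_H = 10; EF_H = 10+4 = 14
ES_I = 13; EF_I = 13+11 = 24
ES_J = max(EF_E=15, EF_F=39, EF_G=24, EF_H=14, EF_I=24) = 39; EF_J = 39+3 = 42
Expected project duration μ = 42 hours. Critical path: B → D → F → J.

42 hours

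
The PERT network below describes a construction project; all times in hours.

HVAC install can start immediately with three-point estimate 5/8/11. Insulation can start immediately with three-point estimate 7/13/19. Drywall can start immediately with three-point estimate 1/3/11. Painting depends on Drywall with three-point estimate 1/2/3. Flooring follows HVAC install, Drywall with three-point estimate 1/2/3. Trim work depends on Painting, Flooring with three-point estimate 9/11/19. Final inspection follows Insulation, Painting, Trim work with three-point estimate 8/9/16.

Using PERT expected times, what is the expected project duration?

te_HVAC install = (5 + 4·8 + 11)/6 = 48/6 = 8
te_Insulation = (7 + 4·13 + 19)/6 = 78/6 = 13
te_Drywall = (1 + 4·3 + 11)/6 = 24/6 = 4
te_Painting = (1 + 4·2 + 3)/6 = 12/6 = 2
te_Flooring = (1 + 4·2 + 3)/6 = 12/6 = 2
te_Trim work = (9 + 4·11 + 19)/6 = 72/6 = 12
te_Final inspection = (8 + 4·9 + 16)/6 = 60/6 = 10

Forward pass:
ES_HVAC install = 0; EF_HVAC install = 8
ES_Insulation = 0; EF_Insulation = 13
ES_Drywall = 0; EF_Drywall = 4
ES_Painting = 4; EF_Painting = 4+2 = 6
ES_Flooring = max(EF_HVAC install=8, EF_Drywall=4) = 8; EF_Flooring = 8+2 = 10
ES_Trim work = max(EF_Painting=6, EF_Flooring=10) = 10; EF_Trim work = 10+12 = 22
ES_Final inspection = max(EF_Insulation=13, EF_Painting=6, EF_Trim work=22) = 22; EF_Final inspection = 22+10 = 32
Expected project duration μ = 32 hours. Critical path: HVAC install → Flooring → Trim work → Final inspection.

32 hours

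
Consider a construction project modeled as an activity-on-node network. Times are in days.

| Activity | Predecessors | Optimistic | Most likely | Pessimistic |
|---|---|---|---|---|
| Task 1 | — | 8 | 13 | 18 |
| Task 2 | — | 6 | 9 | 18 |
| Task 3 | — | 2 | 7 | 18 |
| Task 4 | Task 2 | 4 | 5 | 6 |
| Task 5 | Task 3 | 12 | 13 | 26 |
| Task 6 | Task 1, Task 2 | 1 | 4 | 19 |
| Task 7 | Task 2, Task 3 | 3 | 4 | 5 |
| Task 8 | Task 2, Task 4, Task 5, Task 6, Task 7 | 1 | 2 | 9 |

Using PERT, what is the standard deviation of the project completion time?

3.79 days

te_Task 1 = (8 + 4·13 + 18)/6 = 78/6 = 13; σ²_Task 1 = ((18−8)/6)² = 2.778
te_Task 2 = (6 + 4·9 + 18)/6 = 60/6 = 10; σ²_Task 2 = ((18−6)/6)² = 4.000
te_Task 3 = (2 + 4·7 + 18)/6 = 48/6 = 8; σ²_Task 3 = ((18−2)/6)² = 7.111
te_Task 4 = (4 + 4·5 + 6)/6 = 30/6 = 5; σ²_Task 4 = ((6−4)/6)² = 0.111
te_Task 5 = (12 + 4·13 + 26)/6 = 90/6 = 15; σ²_Task 5 = ((26−12)/6)² = 5.444
te_Task 6 = (1 + 4·4 + 19)/6 = 36/6 = 6; σ²_Task 6 = ((19−1)/6)² = 9.000
te_Task 7 = (3 + 4·4 + 5)/6 = 24/6 = 4; σ²_Task 7 = ((5−3)/6)² = 0.111
te_Task 8 = (1 + 4·2 + 9)/6 = 18/6 = 3; σ²_Task 8 = ((9−1)/6)² = 1.778

Forward pass:
ES_Task 1 = 0; EF_Task 1 = 13
ES_Task 2 = 0; EF_Task 2 = 10
ES_Task 3 = 0; EF_Task 3 = 8
ES_Task 4 = 10; EF_Task 4 = 10+5 = 15
ES_Task 5 = 8; EF_Task 5 = 8+15 = 23
ES_Task 6 = max(EF_Task 1=13, EF_Task 2=10) = 13; EF_Task 6 = 13+6 = 19
ES_Task 7 = max(EF_Task 2=10, EF_Task 3=8) = 10; EF_Task 7 = 10+4 = 14
ES_Task 8 = max(EF_Task 2=10, EF_Task 4=15, EF_Task 5=23, EF_Task 6=19, EF_Task 7=14) = 23; EF_Task 8 = 23+3 = 26
Expected project duration μ = 26 days. Critical path: Task 3 → Task 5 → Task 8.

Variance along critical path = 7.111 + 5.444 + 1.778 = 14.333
σ = √14.333 = 3.786 days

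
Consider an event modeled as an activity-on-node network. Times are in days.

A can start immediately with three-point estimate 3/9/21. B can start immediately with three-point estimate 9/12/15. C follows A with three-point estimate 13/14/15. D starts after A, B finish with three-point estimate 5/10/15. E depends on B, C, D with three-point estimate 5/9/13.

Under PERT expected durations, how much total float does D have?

te_A = (3 + 4·9 + 21)/6 = 60/6 = 10
te_B = (9 + 4·12 + 15)/6 = 72/6 = 12
te_C = (13 + 4·14 + 15)/6 = 84/6 = 14
te_D = (5 + 4·10 + 15)/6 = 60/6 = 10
te_E = (5 + 4·9 + 13)/6 = 54/6 = 9

Forward pass:
ES_A = 0; EF_A = 10
ES_B = 0; EF_B = 12
ES_C = 10; EF_C = 10+14 = 24
ES_D = max(EF_A=10, EF_B=12) = 12; EF_D = 12+10 = 22
ES_E = max(EF_B=12, EF_C=24, EF_D=22) = 24; EF_E = 24+9 = 33
Expected project duration μ = 33 days. Critical path: A → C → E.

Backward pass:
LF_E = 33; LS_E = 33−9 = 24
LF_D = LS_E = 24; LS_D = 24−10 = 14
LF_C = LS_E = 24; LS_C = 24−14 = 10
LF_B = min(LS_D=14, LS_E=24) = 14; LS_B = 14−12 = 2
LF_A = min(LS_C=10, LS_D=14) = 10; LS_A = 10−10 = 0
Slack_D = LS_D − ES_D = 14 − 12 = 2

2 days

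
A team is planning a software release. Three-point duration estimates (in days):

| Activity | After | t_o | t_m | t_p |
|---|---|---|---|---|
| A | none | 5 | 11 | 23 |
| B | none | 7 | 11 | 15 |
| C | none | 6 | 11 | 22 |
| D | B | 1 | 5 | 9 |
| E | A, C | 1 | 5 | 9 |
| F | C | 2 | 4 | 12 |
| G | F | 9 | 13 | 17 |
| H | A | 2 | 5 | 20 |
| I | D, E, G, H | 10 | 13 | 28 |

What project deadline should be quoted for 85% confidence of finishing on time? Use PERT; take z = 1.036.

te_A = (5 + 4·11 + 23)/6 = 72/6 = 12; σ²_A = ((23−5)/6)² = 9.000
te_B = (7 + 4·11 + 15)/6 = 66/6 = 11; σ²_B = ((15−7)/6)² = 1.778
te_C = (6 + 4·11 + 22)/6 = 72/6 = 12; σ²_C = ((22−6)/6)² = 7.111
te_D = (1 + 4·5 + 9)/6 = 30/6 = 5; σ²_D = ((9−1)/6)² = 1.778
te_E = (1 + 4·5 + 9)/6 = 30/6 = 5; σ²_E = ((9−1)/6)² = 1.778
te_F = (2 + 4·4 + 12)/6 = 30/6 = 5; σ²_F = ((12−2)/6)² = 2.778
te_G = (9 + 4·13 + 17)/6 = 78/6 = 13; σ²_G = ((17−9)/6)² = 1.778
te_H = (2 + 4·5 + 20)/6 = 42/6 = 7; σ²_H = ((20−2)/6)² = 9.000
te_I = (10 + 4·13 + 28)/6 = 90/6 = 15; σ²_I = ((28−10)/6)² = 9.000

Forward pass:
ES_A = 0; EF_A = 12
ES_B = 0; EF_B = 11
ES_C = 0; EF_C = 12
ES_D = 11; EF_D = 11+5 = 16
ES_E = max(EF_A=12, EF_C=12) = 12; EF_E = 12+5 = 17
ES_F = 12; EF_F = 12+5 = 17
ES_G = 17; EF_G = 17+13 = 30
ES_H = 12; EF_H = 12+7 = 19
ES_I = max(EF_D=16, EF_E=17, EF_G=30, EF_H=19) = 30; EF_I = 30+15 = 45
Expected project duration μ = 45 days. Critical path: C → F → G → I.

Variance along critical path = 7.111 + 2.778 + 1.778 + 9.000 = 20.667; σ = 4.546 days.
D = μ + z·σ = 45 + 1.036·4.546 = 49.7 days

49.7 days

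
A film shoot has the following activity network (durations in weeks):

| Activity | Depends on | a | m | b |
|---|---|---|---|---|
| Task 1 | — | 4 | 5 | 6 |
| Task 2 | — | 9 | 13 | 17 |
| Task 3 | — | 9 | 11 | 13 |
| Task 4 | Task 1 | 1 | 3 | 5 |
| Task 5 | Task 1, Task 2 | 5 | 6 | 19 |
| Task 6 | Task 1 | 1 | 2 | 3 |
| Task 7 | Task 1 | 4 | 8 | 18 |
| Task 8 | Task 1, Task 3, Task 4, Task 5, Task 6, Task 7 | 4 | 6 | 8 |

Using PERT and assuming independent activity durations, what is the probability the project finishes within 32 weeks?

te_Task 1 = (4 + 4·5 + 6)/6 = 30/6 = 5; σ²_Task 1 = ((6−4)/6)² = 0.111
te_Task 2 = (9 + 4·13 + 17)/6 = 78/6 = 13; σ²_Task 2 = ((17−9)/6)² = 1.778
te_Task 3 = (9 + 4·11 + 13)/6 = 66/6 = 11; σ²_Task 3 = ((13−9)/6)² = 0.444
te_Task 4 = (1 + 4·3 + 5)/6 = 18/6 = 3; σ²_Task 4 = ((5−1)/6)² = 0.444
te_Task 5 = (5 + 4·6 + 19)/6 = 48/6 = 8; σ²_Task 5 = ((19−5)/6)² = 5.444
te_Task 6 = (1 + 4·2 + 3)/6 = 12/6 = 2; σ²_Task 6 = ((3−1)/6)² = 0.111
te_Task 7 = (4 + 4·8 + 18)/6 = 54/6 = 9; σ²_Task 7 = ((18−4)/6)² = 5.444
te_Task 8 = (4 + 4·6 + 8)/6 = 36/6 = 6; σ²_Task 8 = ((8−4)/6)² = 0.444

Forward pass:
ES_Task 1 = 0; EF_Task 1 = 5
ES_Task 2 = 0; EF_Task 2 = 13
ES_Task 3 = 0; EF_Task 3 = 11
ES_Task 4 = 5; EF_Task 4 = 5+3 = 8
ES_Task 5 = max(EF_Task 1=5, EF_Task 2=13) = 13; EF_Task 5 = 13+8 = 21
ES_Task 6 = 5; EF_Task 6 = 5+2 = 7
ES_Task 7 = 5; EF_Task 7 = 5+9 = 14
ES_Task 8 = max(EF_Task 1=5, EF_Task 3=11, EF_Task 4=8, EF_Task 5=21, EF_Task 6=7, EF_Task 7=14) = 21; EF_Task 8 = 21+6 = 27
Expected project duration μ = 27 weeks. Critical path: Task 2 → Task 5 → Task 8.

Variance along critical path = 1.778 + 5.444 + 0.444 = 7.667; σ = √7.667 = 2.769 weeks.
Z = (32 − 27) / 2.769 = 1.806
P(T ≤ 32) = Φ(1.806) ≈ 0.965

0.965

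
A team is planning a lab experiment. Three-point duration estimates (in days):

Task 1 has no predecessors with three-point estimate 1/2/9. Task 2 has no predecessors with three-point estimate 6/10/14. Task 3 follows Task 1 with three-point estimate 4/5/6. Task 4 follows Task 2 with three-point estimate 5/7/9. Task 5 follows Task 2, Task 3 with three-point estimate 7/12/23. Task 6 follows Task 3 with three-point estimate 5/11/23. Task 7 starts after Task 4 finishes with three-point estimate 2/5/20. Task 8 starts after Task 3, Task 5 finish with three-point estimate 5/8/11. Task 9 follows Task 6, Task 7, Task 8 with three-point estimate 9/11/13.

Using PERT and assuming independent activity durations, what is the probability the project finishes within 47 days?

te_Task 1 = (1 + 4·2 + 9)/6 = 18/6 = 3; σ²_Task 1 = ((9−1)/6)² = 1.778
te_Task 2 = (6 + 4·10 + 14)/6 = 60/6 = 10; σ²_Task 2 = ((14−6)/6)² = 1.778
te_Task 3 = (4 + 4·5 + 6)/6 = 30/6 = 5; σ²_Task 3 = ((6−4)/6)² = 0.111
te_Task 4 = (5 + 4·7 + 9)/6 = 42/6 = 7; σ²_Task 4 = ((9−5)/6)² = 0.444
te_Task 5 = (7 + 4·12 + 23)/6 = 78/6 = 13; σ²_Task 5 = ((23−7)/6)² = 7.111
te_Task 6 = (5 + 4·11 + 23)/6 = 72/6 = 12; σ²_Task 6 = ((23−5)/6)² = 9.000
te_Task 7 = (2 + 4·5 + 20)/6 = 42/6 = 7; σ²_Task 7 = ((20−2)/6)² = 9.000
te_Task 8 = (5 + 4·8 + 11)/6 = 48/6 = 8; σ²_Task 8 = ((11−5)/6)² = 1.000
te_Task 9 = (9 + 4·11 + 13)/6 = 66/6 = 11; σ²_Task 9 = ((13−9)/6)² = 0.444

Forward pass:
ES_Task 1 = 0; EF_Task 1 = 3
ES_Task 2 = 0; EF_Task 2 = 10
ES_Task 3 = 3; EF_Task 3 = 3+5 = 8
ES_Task 4 = 10; EF_Task 4 = 10+7 = 17
ES_Task 5 = max(EF_Task 2=10, EF_Task 3=8) = 10; EF_Task 5 = 10+13 = 23
ES_Task 6 = 8; EF_Task 6 = 8+12 = 20
ES_Task 7 = 17; EF_Task 7 = 17+7 = 24
ES_Task 8 = max(EF_Task 3=8, EF_Task 5=23) = 23; EF_Task 8 = 23+8 = 31
ES_Task 9 = max(EF_Task 6=20, EF_Task 7=24, EF_Task 8=31) = 31; EF_Task 9 = 31+11 = 42
Expected project duration μ = 42 days. Critical path: Task 2 → Task 5 → Task 8 → Task 9.

Variance along critical path = 1.778 + 7.111 + 1.000 + 0.444 = 10.333; σ = √10.333 = 3.215 days.
Z = (47 − 42) / 3.215 = 1.555
P(T ≤ 47) = Φ(1.555) ≈ 0.940

0.940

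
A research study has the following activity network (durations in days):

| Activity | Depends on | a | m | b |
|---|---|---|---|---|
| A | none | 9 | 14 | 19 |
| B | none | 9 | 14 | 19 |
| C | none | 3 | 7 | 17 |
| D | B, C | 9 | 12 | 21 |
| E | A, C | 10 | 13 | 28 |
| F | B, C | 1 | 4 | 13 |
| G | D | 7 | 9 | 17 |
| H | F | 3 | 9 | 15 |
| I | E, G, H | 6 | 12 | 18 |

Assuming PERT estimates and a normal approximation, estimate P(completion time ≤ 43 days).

0.052

te_A = (9 + 4·14 + 19)/6 = 84/6 = 14; σ²_A = ((19−9)/6)² = 2.778
te_B = (9 + 4·14 + 19)/6 = 84/6 = 14; σ²_B = ((19−9)/6)² = 2.778
te_C = (3 + 4·7 + 17)/6 = 48/6 = 8; σ²_C = ((17−3)/6)² = 5.444
te_D = (9 + 4·12 + 21)/6 = 78/6 = 13; σ²_D = ((21−9)/6)² = 4.000
te_E = (10 + 4·13 + 28)/6 = 90/6 = 15; σ²_E = ((28−10)/6)² = 9.000
te_F = (1 + 4·4 + 13)/6 = 30/6 = 5; σ²_F = ((13−1)/6)² = 4.000
te_G = (7 + 4·9 + 17)/6 = 60/6 = 10; σ²_G = ((17−7)/6)² = 2.778
te_H = (3 + 4·9 + 15)/6 = 54/6 = 9; σ²_H = ((15−3)/6)² = 4.000
te_I = (6 + 4·12 + 18)/6 = 72/6 = 12; σ²_I = ((18−6)/6)² = 4.000

Forward pass:
ES_A = 0; EF_A = 14
ES_B = 0; EF_B = 14
ES_C = 0; EF_C = 8
ES_D = max(EF_B=14, EF_C=8) = 14; EF_D = 14+13 = 27
ES_E = max(EF_A=14, EF_C=8) = 14; EF_E = 14+15 = 29
ES_F = max(EF_B=14, EF_C=8) = 14; EF_F = 14+5 = 19
ES_G = 27; EF_G = 27+10 = 37
ES_H = 19; EF_H = 19+9 = 28
ES_I = max(EF_E=29, EF_G=37, EF_H=28) = 37; EF_I = 37+12 = 49
Expected project duration μ = 49 days. Critical path: B → D → G → I.

Variance along critical path = 2.778 + 4.000 + 2.778 + 4.000 = 13.556; σ = √13.556 = 3.682 days.
Z = (43 − 49) / 3.682 = -1.630
P(T ≤ 43) = Φ(-1.630) ≈ 0.052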